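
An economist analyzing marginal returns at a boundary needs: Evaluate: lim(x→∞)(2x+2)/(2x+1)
Divide numerator and denominator by x:
lim (2 + 2/x)/(2 + 1/x) = 1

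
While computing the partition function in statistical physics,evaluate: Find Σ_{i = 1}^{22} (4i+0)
=4·Σ i + 0·22=4·253 + 0=1012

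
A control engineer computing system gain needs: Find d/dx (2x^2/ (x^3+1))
Quotient rule: (f/g)'=(f'g - fg')/g²
f=2x^2, f'=4x
g=x^3+1, g'=3x^2

Answer: (4x·(x^3+1)-6x^4)/(x^3+1)²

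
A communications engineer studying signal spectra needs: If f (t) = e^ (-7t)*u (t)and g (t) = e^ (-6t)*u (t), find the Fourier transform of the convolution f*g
By the convolution theorem: F{f*g}=F(omega)*G(omega)
F(omega)=1/(7 + j*omega), G(omega)=1/(6 + j*omega)
F{f*g}=1/((7 + j*omega)(6 + j*omega))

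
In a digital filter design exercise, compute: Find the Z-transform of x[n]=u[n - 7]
Using the time-shift property: Z{u[n-7]}=z^(-7) * z/(z-1)
=z^(-6)/(z-1)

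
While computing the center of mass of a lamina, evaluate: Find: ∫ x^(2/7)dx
Power rule: ∫ x^(2/7) dx = x^(9/7)/(9/7) + C

Answer: (7/9)·x^(9/7) + C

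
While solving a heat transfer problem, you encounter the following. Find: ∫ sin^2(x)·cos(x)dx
Let u=sin(x), du=cos(x) dx
∫ u^2 du=u^3/3+C

Answer: sin^3(x)/3+C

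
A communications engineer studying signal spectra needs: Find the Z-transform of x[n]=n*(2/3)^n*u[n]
Using the property Z{n*a^n*u[n]}=az/(z-a)^2
With a=2/3: X(z)=(2/3)z/(z - 2/3)^2, |z| > 2/3

Answer: (2/3)z/(z - 2/3)^2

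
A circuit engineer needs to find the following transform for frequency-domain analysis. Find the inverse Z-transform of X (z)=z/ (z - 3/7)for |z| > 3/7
Standard pair: z/(z-a) <-> a^n * u[n] for causal signals
With a=3/7: x[n]=(3/7)^n * u[n]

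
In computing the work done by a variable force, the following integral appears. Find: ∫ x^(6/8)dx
Power rule: ∫ x^(3/4) dx = x^(7/4)/(7/4) + C

Answer: (4/7)·x^(7/4) + C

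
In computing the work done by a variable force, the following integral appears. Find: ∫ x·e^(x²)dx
Let u = x², du = 2x dx
∫ (1/2)e^u du = e^u/2+C

Answer: e^(x²)/2+C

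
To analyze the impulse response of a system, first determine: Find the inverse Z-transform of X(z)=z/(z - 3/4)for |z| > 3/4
Standard pair: z/(z-a) <-> a^n*u[n] for causal signals
With a=3/4: x[n]=(3/4)^n*u[n]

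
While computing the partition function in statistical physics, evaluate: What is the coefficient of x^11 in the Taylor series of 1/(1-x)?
1/(1-x) = Σ x^n for |x|<1
All coefficients are 1

Answer: 1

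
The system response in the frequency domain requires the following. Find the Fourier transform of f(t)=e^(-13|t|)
Using the standard pair: F{e^(-a|t|)}=2a/(a^2+omega^2)
With a=13: F(omega)=26/(169+omega^2)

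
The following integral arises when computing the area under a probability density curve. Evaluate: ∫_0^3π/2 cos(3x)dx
Antiderivative: sin(3x)/3
Evaluate at bounds: [sin(3·3π/2)/3] - [sin(3·0)/3]
= ((1) - (0))/3 = 1/3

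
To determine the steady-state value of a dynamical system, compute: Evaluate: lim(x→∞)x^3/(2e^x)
Apply L'Hôpital 3 times (∞/∞ each time):
Eventually get 3!/(2e^x) → 0

Answer: 0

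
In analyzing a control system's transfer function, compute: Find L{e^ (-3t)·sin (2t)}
First shifting: L{e^(at)f(t)} = F(s-a)
L{sin(2t)} = 2/(s² + 4)
Shift: 2/((s + 3)² + 4)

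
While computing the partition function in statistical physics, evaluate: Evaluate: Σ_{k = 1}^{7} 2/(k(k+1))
Partial fractions: 2/(k(k + 1))=2/k - 2/(k + 1)
Telescoping sum: 2(1 - 1/8)=2·7/8

Answer: 7/4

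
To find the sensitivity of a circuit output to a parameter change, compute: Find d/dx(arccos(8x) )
d/dx[arccos(u)] = -u'/√(1-u²), u = 8x, u' = 8

Answer: -8/√(1-64x²)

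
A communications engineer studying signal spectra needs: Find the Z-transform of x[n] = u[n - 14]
Using the time-shift property: Z{u[n-14]} = z^(-14) * z/(z-1)
= z^(-13)/(z-1)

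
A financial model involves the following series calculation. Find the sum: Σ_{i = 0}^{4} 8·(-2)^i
Geometric series: S=a(1 - r^n)/(1 - r)
a=8, r=-2, n=5
S=8(1 + 32)/3=88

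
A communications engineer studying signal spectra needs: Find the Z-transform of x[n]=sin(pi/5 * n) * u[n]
Z{sin(w0 * n) * u[n]}=z * sin(w0)/(z^2-2z * cos(w0)+1)
With w0=pi/5: X(z)=z * sin(pi/5)/(z^2-2z * cos(pi/5)+1)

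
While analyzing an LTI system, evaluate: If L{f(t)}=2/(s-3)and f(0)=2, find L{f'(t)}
L{f'(t)}=s·F(s) - f(0)=2s/(s-3)-2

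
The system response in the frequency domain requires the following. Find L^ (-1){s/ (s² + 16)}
L^(-1){s/(s²+w²)}=cos(wt)
Here w=4

Answer: cos(4t)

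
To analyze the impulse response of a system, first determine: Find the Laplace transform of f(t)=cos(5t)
L{cos(wt)} = s/(s² + w²)
L{cos(5t)} = s/(s² + 25)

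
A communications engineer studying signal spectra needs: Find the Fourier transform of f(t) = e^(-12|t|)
Using the standard pair: F{e^(-a|t|)} = 2a/(a^2+omega^2)
With a = 12: F(omega) = 24/(144+omega^2)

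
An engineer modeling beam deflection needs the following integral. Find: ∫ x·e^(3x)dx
Integration by parts: u = x, dv = e^(3x) dx
du = dx, v = e^(3x)/3
= x·e^(3x)/3 - ∫ e^(3x)/3 dx
= x·e^(3x)/3 - e^(3x)/9+C

Answer: e^(3x)(x/3-1/9)+C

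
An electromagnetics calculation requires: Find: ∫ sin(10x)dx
Using substitution u = 10x: ∫ sin(u) du/10 = -cos(u)/10 + C

Answer: (-1/10)cos(10x) + C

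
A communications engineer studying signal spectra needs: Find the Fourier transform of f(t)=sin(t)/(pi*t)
sin(W*t)/(pi*t)=(W/pi)*sinc(W*t/pi) is the impulse response of the ideal low-pass filter with cutoff W (here W=1).
Its Fourier transform is a rectangular function:
F(omega)=1 for |omega| < 1, 0 otherwise

Answer: rect(omega/2) [i.e., 1 for |omega| < 1, 0 otherwise]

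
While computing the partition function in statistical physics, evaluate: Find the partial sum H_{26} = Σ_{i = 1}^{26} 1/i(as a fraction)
H_26 = 1 + 1/2 + 1/3 + ... + 1/26
= 34395742267/8923714800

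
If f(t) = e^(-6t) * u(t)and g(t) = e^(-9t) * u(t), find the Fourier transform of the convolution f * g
By the convolution theorem: F{f * g} = F(omega) * G(omega)
F(omega) = 1/(6+j * omega), G(omega) = 1/(9+j * omega)
F{f * g} = 1/((6+j * omega)(9+j * omega))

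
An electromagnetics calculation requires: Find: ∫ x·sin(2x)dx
By parts: u=x, dv=sin(2x) dx
du=dx, v=-cos(2x)/2
=-x·cos(2x)/2 + sin(2x)/2² + C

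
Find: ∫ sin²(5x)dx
Using identity sin²(u)=(1 - cos(2u))/2:
∫ (1 - cos(10x))/2 dx=x/2 - sin(10x)/20 + C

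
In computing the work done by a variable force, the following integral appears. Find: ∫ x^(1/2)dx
Power rule: ∫ x^(1/2) dx=x^(3/2)/(3/2)+C

Answer: (2/3)·x^(3/2)+C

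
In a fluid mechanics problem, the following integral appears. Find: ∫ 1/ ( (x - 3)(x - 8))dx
Partial fractions: 1/((x-3)(x-8)) = A/(x-3)+B/(x-8)
A = -1/5, B = 1/5
∫ [-1/5· 1/(x-3)+1/5· 1/(x-8)] dx
= (1/5)[ln|x-8| - ln|x-3|]+C

Answer: (1/5)·ln|(x-8)/(x-3)|+C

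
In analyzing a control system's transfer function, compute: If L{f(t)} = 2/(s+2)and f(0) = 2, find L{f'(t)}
L{f'(t)} = s·F(s) - f(0) = 2s/(s + 2) - 2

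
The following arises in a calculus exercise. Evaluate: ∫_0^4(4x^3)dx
Step 1: Find antiderivative F(x) = x^4
Step 2: F(4) - F(0) = 256 - (0) = 256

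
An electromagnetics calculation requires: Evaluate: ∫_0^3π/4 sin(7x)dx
Antiderivative: -cos(7x)/7
Evaluate at bounds: [-cos(7·3π/4)/7] - [-cos(7·0)/7]
= (-(-√2/2)+(1))/7 = 1/7+√2/14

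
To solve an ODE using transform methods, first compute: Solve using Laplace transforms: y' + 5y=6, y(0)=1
Take L of both sides: sY(s) - 1 + 5Y(s)=6/s
Y(s)(s + 5)=6/s + 1
Y(s)=6/(s(s + 5)) + 1/(s + 5)
Partial fractions: 6/(s(s + 5))=(6/5)/s - (6/5)/(s + 5)
So Y(s)=(6/5)/s - (1/5)/(s + 5)
Inverse transform (L^(-1){1/s}=1, L^(-1){1/(s + 5)}=e^(-5t)):

Answer: y(t)=6/5 - (1/5)·e^(-5t)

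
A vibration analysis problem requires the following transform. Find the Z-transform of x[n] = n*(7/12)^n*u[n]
Using the property Z{n * a^n * u[n]} = az/(z-a)^2
With a = 7/12: X(z) = (7/12)z/(z - 7/12)^2, |z| > 7/12

Answer: (7/12)z/(z - 7/12)^2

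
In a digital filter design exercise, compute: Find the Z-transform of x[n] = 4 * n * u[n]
Z{n*u[n]}=z/(z-1)^2
By linearity: Z{4*n*u[n]}=4z/(z-1)^2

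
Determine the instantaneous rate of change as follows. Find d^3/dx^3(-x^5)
Apply power rule 3 times:
d^1: -5x^4
d^2: -20x^3
d^3: -60x^2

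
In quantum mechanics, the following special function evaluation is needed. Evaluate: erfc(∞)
erfc(x)=1 - erf(x); erfc(∞)=1 - erf(∞)=1-1=0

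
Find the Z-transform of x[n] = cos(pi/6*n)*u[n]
Z{cos(w0*n)*u[n]}=z(z - cos(w0))/(z^2 - 2z*cos(w0) + 1)
With w0=pi/6: X(z)=z(z - cos(pi/6))/(z^2 - 2z*cos(pi/6) + 1)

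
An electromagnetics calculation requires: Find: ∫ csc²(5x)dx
Since d/dx[-cot(5x)]=5csc²(5x), integral=-cot(5x)/5 + C

Answer: (-1/5)cot(5x) + C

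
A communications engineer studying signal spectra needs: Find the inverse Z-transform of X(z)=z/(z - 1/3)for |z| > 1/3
Standard pair: z/(z-a) <-> a^n * u[n] for causal signals
With a=1/3: x[n]=(1/3)^n * u[n]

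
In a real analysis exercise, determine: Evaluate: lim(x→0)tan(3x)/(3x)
tan(u) ≈ u for small u:
tan(3x)/(3x) ≈ 3x/(3x) = 3/3

Answer: 1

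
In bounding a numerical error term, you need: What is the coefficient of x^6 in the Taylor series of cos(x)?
cos(x) = Σ (-1)^k x^(2k)/(2k)!
For x^6: (-1)^3/6! = -1/720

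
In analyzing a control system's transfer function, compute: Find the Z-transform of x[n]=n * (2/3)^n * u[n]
Using the property Z{n * a^n * u[n]}=az/(z-a)^2
With a=2/3: X(z)=(2/3)z/(z - 2/3)^2, |z| > 2/3

Answer: (2/3)z/(z - 2/3)^2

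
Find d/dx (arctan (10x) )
d/dx[arctan(u)] = u'/(1 + u²), u = 10x, u' = 10

Answer: 10/(1 + 100x²)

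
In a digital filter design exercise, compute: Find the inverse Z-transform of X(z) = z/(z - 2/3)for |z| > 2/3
Standard pair: z/(z-a) <-> a^n*u[n] for causal signals
With a = 2/3: x[n] = (2/3)^n*u[n]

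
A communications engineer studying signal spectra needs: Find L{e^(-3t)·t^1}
First shifting: L{e^(at)f(t)}=F(s-a)
L{t^1}=1/s^2
Shift s → s+3: 1/(s+3)^2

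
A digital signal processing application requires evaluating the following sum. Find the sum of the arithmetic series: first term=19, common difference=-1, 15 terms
Last term: a_n=19+(15-1)·-1=5
Sum=n(a_1+a_n)/2=15(19+5)/2=180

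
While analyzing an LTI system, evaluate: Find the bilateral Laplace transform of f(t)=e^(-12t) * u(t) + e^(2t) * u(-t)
For e^(-12t)*u(t): L = 1/(s+12), Re(s) > -12
For e^(2t)*u(-t): L = -1/(s-2), Re(s) < 2
Combined: F(s) = 1/(s+12)-1/(s-2), -12 < Re(s) < 2

Answer: 1/(s+12)-1/(s-2), ROC: -12 < Re(s) < 2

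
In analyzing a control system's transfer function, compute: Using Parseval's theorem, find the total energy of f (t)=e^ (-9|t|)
Parseval's theorem: E = integral |f(t)|^2 dt = (1/2pi) integral |F(omega)|^2 domega
E = integral_{-inf}^{inf} e^(-18|t|) dt = 2*integral_0^inf e^(-18t) dt = 2/(2*9) = 1/9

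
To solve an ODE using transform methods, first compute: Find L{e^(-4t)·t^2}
First shifting: L{e^(at)f(t)} = F(s-a)
L{t^2} = 2/s^3
Shift s → s+4: 2/(s+4)^3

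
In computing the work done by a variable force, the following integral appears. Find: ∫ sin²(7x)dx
Using identity sin²(u) = (1 - cos(2u))/2:
∫ (1 - cos(14x))/2 dx = x/2 - sin(14x)/28 + C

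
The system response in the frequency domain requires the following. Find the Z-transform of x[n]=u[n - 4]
Using the time-shift property: Z{u[n-4]} = z^(-4)*z/(z-1)
= z^(-3)/(z-1)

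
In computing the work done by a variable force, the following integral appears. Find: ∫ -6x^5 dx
Using power rule: ∫ -6x^5 dx=-6/6 x^6+C=-x^6+C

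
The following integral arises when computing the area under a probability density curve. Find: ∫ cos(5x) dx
Using substitution u=5x: ∫ cos(u) du/5=sin(u)/5 + C

Answer: (1/5)sin(5x) + C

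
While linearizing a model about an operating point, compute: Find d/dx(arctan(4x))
d/dx[arctan(u)] = u'/(1 + u²), u = 4x, u' = 4

Answer: 4/(1 + 16x²)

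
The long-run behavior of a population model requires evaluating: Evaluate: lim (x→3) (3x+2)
Polynomial is continuous, so substitute x=3:
3·3+2=11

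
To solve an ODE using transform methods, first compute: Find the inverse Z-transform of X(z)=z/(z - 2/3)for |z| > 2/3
Standard pair: z/(z-a) <-> a^n*u[n] for causal signals
With a = 2/3: x[n] = (2/3)^n*u[n]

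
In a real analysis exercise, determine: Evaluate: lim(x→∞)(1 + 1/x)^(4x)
Rewrite as [(1+1/x)^x]^4.
lim(1+1/x)^x = e^1, so limit = (e^1)^4 = e^4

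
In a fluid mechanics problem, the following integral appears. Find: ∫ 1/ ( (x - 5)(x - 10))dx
Partial fractions: 1/((x-5)(x-10))=A/(x-5)+B/(x-10)
A=-1/5, B=1/5
∫ [-1/5· 1/(x-5)+1/5· 1/(x-10)] dx
=(1/5)[ln|x-10| - ln|x-5|]+C

Answer: (1/5)·ln|(x-10)/(x-5)|+C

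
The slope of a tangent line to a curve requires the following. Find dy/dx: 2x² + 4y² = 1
Differentiate: 4x + 8y·(dy/dx) = 0
dy/dx = -4x/(8y) = -(1/2)·(x/y)

Answer: dy/dx = -(1/2)·(x/y)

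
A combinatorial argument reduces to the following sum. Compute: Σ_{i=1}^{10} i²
Using formula: Σ i^2=n(n + 1)(2n + 1)/6=10·11·21/6=385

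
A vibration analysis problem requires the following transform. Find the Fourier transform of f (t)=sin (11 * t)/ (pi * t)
sin(W * t)/(pi * t) = (W/pi) * sinc(W * t/pi) is the impulse response of the ideal low-pass filter with cutoff W (here W = 11).
Its Fourier transform is a rectangular function:
F(omega) = 1 for |omega| < 11, 0 otherwise

Answer: rect(omega/22) [i.e., 1 for |omega| < 11, 0 otherwise]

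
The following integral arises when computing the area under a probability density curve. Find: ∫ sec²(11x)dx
Since d/dx[tan(11x)]=11sec²(11x), integral=tan(11x)/11 + C

Answer: (1/11)tan(11x) + C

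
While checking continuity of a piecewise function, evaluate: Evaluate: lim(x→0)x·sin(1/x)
Squeeze theorem: -|x| ≤ x·sin(1/x) ≤ |x|
Since x → 0 as x → 0, by squeeze theorem the limit is 0

Answer: 0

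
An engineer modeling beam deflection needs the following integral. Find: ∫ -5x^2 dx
Using power rule: ∫ -5x^2 dx=-5/3 x^3+C=(-5/3)x^3+C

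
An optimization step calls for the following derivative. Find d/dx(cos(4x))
Chain rule: d/dx[cos(u)] = -sin(u)·u' where u = 4x
u' = 4

Answer: -4·sin(4x)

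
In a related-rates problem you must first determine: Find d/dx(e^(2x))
Chain rule: d/dx[e^u]=e^u · u' where u=2x
u'=2

Answer: 2·e^(2x)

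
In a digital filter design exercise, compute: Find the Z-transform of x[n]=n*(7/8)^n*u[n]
Using the property Z{n*a^n*u[n]}=az/(z-a)^2
With a=7/8: X(z)=(7/8)z/(z - 7/8)^2, |z| > 7/8

Answer: (7/8)z/(z - 7/8)^2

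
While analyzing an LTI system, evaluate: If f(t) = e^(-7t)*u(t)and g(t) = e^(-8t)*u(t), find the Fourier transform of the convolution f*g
By the convolution theorem: F{f * g} = F(omega) * G(omega)
F(omega) = 1/(7+j * omega), G(omega) = 1/(8+j * omega)
F{f * g} = 1/((7+j * omega)(8+j * omega))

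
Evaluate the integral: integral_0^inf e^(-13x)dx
integral_0^inf e^(-13x) dx=[-1/13 * e^(-13x)]_0^inf
=0 - (-1/13)=1/13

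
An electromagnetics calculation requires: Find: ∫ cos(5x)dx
Using substitution u=5x: ∫ cos(u) du/5=sin(u)/5 + C

Answer: (1/5)sin(5x) + C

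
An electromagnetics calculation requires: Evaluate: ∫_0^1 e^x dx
Antiderivative: e^x
Evaluate: (e^1 - 1)

Answer: e^1 - 1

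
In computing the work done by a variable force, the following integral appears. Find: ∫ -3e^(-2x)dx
Since d/dx[e^(-2x)] = -2e^(-2x), we get 3/2 e^(-2x) + C

Answer: (3/2)e^(-2x) + C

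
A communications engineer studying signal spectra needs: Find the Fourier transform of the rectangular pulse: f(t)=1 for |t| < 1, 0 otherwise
F(omega)=integral from -1 to 1 of e^(-j * omega * t) dt
=2 * sin(1 * omega)/omega=2 * sinc(1 * omega/pi)

Answer: 2 * sin(1 * omega)/omega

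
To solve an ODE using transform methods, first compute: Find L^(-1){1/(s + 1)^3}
L^(-1){1/(s-a)^n}=t^(n-1)·e^(at)/(n-1)!
Here a=-1, n=3: t^2·e^(-t)/2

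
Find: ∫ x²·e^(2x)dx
Integration by parts twice:
First: u = x², dv = e^(2x) dx => x²e^(2x)/2 - (2/2)∫ xe^(2x) dx
Second (∫ xe^(2x) dx): xe^(2x)/2 - e^(2x)/4
Combining: e^(2x)(x²/2 - 2x/4 + 2/8) + C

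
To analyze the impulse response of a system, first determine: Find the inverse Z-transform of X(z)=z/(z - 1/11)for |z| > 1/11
Standard pair: z/(z-a) <-> a^n*u[n] for causal signals
With a = 1/11: x[n] = (1/11)^n*u[n]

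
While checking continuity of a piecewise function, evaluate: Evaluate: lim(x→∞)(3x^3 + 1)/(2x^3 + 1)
Divide numerator and denominator by x^3:
lim (3+1/x^3)/(2+1/x^3)=3/2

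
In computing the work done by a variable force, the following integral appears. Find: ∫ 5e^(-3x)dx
Since d/dx[e^(-3x)]=-3e^(-3x), we get -5/3 e^(-3x)+C

Answer: (-5/3)e^(-3x)+C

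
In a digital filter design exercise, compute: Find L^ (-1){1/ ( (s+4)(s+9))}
Partial fractions: 1/((s+4)(s+9)) = A/(s+4)+B/(s+9)
Cover-up: A = 1/(s+9)|_{s = -4} = 1/5; B = 1/(s+4)|_{s = -9} = -1/5
L^(-1) = (1/5)e^(-4t) - (1/5)e^(-9t)

Answer: (1/5)(e^(-4t) - e^(-9t))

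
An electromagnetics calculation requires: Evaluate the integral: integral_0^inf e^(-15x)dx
integral_0^inf e^(-15x) dx = [-1/15*e^(-15x)]_0^inf
= 0 - (-1/15) = 1/15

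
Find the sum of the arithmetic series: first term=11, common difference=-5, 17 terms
Last term: a_n = 11 + (17 - 1)·-5 = -69
Sum = n(a_1 + a_n)/2 = 17(11 + (-69))/2 = -493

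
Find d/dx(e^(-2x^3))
Chain rule: d/dx[e^u]=e^u · u' where u=-2x^3
u'=-6x^2

Answer: -6x^2·e^(-2x^3)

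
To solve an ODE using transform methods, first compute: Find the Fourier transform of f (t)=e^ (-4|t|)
Using the standard pair: F{e^(-a|t|)}=2a/(a^2 + omega^2)
With a=4: F(omega)=8/(16 + omega^2)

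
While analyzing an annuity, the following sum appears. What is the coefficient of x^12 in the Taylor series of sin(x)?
sin(x) has only odd powers. Coefficient of x^12=0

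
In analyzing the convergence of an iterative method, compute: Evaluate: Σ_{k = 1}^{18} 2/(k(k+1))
Partial fractions: 2/(k(k + 1))=2/k - 2/(k + 1)
Telescoping sum: 2(1 - 1/19)=2·18/19

Answer: 36/19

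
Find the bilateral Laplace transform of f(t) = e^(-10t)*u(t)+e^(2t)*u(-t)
For e^(-10t) * u(t): L = 1/(s+10), Re(s) > -10
For e^(2t) * u(-t): L = -1/(s-2), Re(s) < 2
Combined: F(s) = 1/(s+10)-1/(s-2), -10 < Re(s) < 2

Answer: 1/(s+10)-1/(s-2), ROC: -10 < Re(s) < 2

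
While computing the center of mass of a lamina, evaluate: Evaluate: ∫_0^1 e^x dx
Antiderivative: e^x
Evaluate: (e^1-1)

Answer: e^1-1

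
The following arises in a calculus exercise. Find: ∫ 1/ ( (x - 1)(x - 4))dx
Partial fractions: 1/((x-1)(x-4)) = A/(x-1) + B/(x-4)
A = -1/3, B = 1/3
∫ [-1/3· 1/(x-1) + 1/3· 1/(x-4)] dx
= (1/3)[ln|x-4| - ln|x-1|] + C

Answer: (1/3)·ln|(x-4)/(x-1)| + C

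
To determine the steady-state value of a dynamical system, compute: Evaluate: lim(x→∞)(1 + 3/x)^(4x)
Rewrite as [(1 + 3/x)^x]^4.
lim(1 + 3/x)^x=e^3, so limit=(e^3)^4=e^12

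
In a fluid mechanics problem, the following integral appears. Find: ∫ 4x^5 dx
Using power rule: ∫ 4x^5 dx = 4/6 x^6 + C = (2/3)x^6 + C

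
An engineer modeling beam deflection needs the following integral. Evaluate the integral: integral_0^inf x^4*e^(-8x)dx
This is a Gamma integral. Substitute u=8x (du=8 dx):
integral_0^inf x^4 * e^(-8x) dx=(1/8^5) integral_0^inf u^4 * e^(-u) du
=Gamma(5)/8^5=4!/8^5=24/32768

Answer: 3/4096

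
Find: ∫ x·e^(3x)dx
Integration by parts: u = x, dv = e^(3x) dx
du = dx, v = e^(3x)/3
= x·e^(3x)/3 - ∫ e^(3x)/3 dx
= x·e^(3x)/3 - e^(3x)/9 + C

Answer: e^(3x)(x/3 - 1/9) + C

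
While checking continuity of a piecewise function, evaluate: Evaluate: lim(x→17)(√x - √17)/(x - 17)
Multiply by conjugate (√x+√17)/(√x+√17):
=(x - 17)/((x - 17)(√x+√17))=1/(√x+√17)
As x → 17: 1/(2√17)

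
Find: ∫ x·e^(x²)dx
Let u = x², du = 2x dx
∫ (1/2)e^u du = e^u/2+C

Answer: e^(x²)/2+C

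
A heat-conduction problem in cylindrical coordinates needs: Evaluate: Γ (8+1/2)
Γ(n + 1/2)=(2n)!√π/(4^n·n!)
=20922789888000√π/(65536·40320)=(2027025/256)·√π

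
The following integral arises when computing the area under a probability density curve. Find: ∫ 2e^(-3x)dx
Since d/dx[e^(-3x)]=-3e^(-3x), we get -2/3 e^(-3x)+C

Answer: (-2/3)e^(-3x)+C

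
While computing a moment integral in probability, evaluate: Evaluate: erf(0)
erf(0)=0 (error function is odd and erf(0)=0 by definition)

Answer: 0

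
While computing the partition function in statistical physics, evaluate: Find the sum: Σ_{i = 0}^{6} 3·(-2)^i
Geometric series: S=a(1 - r^n)/(1 - r)
a=3, r=-2, n=7
S=3(1 + 128)/3=129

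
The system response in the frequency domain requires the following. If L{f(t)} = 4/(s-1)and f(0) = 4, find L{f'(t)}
L{f'(t)} = s·F(s) - f(0) = 4s/(s-1) - 4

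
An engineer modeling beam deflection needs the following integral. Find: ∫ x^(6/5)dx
Power rule: ∫ x^(6/5) dx=x^(11/5)/(11/5)+C

Answer: (5/11)·x^(11/5)+C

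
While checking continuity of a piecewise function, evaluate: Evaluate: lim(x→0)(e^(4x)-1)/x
L'Hôpital (0/0): lim 4e^(4x)/1=4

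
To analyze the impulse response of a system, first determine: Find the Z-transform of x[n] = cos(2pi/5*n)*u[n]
Z{cos(w0*n)*u[n]}=z(z - cos(w0))/(z^2-2z*cos(w0)+1)
With w0=2pi/5: X(z)=z(z - cos(2pi/5))/(z^2-2z*cos(2pi/5)+1)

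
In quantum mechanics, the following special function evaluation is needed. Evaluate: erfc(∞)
erfc(x)=1 - erf(x); erfc(∞)=1 - erf(∞)=1 - 1=0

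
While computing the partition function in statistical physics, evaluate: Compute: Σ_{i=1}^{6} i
Using formula: Σ i^1=n(n + 1)/2=6·7/2=21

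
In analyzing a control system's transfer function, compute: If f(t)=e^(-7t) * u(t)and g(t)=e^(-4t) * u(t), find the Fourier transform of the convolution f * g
By the convolution theorem: F{f*g}=F(omega)*G(omega)
F(omega)=1/(7+j*omega), G(omega)=1/(4+j*omega)
F{f*g}=1/((7+j*omega)(4+j*omega))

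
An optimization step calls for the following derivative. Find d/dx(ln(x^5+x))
Chain rule: d/dx[ln(u)] = u'/u where u = x^5 + x
u' = 5x^4 + 1

Answer: (5x^4 + 1)/(x^5 + x)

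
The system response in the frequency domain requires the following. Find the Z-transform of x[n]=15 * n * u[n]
Z{n * u[n]} = z/(z-1)^2
By linearity: Z{15 * n * u[n]} = 15z/(z-1)^2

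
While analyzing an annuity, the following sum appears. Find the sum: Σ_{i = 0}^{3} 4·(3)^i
Geometric series: S = a(1 - r^n)/(1 - r)
a = 4, r = 3, n = 4
S = 4(1-81)/-2 = 160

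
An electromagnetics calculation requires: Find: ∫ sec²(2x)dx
Since d/dx[tan(2x)] = 2sec²(2x), integral = tan(2x)/2+C

Answer: (1/2)tan(2x)+C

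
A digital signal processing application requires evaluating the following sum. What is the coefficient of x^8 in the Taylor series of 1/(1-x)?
1/(1-x) = Σ x^n for |x|<1
All coefficients are 1

Answer: 1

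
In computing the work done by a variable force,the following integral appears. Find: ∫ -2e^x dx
Since d/dx[e^x] = +e^x, we get -2e^x+C

Answer: -2e^x+C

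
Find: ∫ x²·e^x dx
Integration by parts twice:
First: u=x², dv=e^x dx => x²e^x - 2∫ xe^x dx
Second: u=x, dv=e^x dx => xe^x - e^x
Combining: x²e^x - 2xe^x + 2e^x + C

Answer: e^x(x² - 2x + 2) + C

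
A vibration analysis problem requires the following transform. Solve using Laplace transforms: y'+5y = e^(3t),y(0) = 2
Take L: sY - 2 + 5Y=1/(s-3)
Y(s + 5)=1/(s-3) + 2
Y=1/((s-3)(s + 5)) + 2/(s + 5)
Partial fractions: 1/((s-3)(s + 5))=(1/8)/(s-3) - (1/8)/(s + 5)
So Y=(1/8)/(s-3) + (15/8)/(s + 5)
Inverse Laplace transform (L^(-1){1/(s-3)}=e^(3t), L^(-1){1/(s + 5)}=e^(-5t)):

Answer: y(t)=(1/8)·e^(3t) + (15/8)·e^(-5t)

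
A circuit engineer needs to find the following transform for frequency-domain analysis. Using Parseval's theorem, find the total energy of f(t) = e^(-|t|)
Parseval's theorem: E=integral |f(t)|^2 dt=(1/2pi) integral |F(omega)|^2 domega
E=integral_{-inf}^{inf} e^(-2|t|) dt=2 * integral_0^inf e^(-2t) dt=2/(2 * 1)=1/1

Answer: 1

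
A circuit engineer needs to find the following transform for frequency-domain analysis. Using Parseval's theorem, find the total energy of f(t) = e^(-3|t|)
Parseval's theorem: E=integral |f(t)|^2 dt=(1/2pi) integral |F(omega)|^2 domega
E=integral_{-inf}^{inf} e^(-6|t|) dt=2*integral_0^inf e^(-6t) dt=2/(2*3)=1/3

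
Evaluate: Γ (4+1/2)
Γ(n + 1/2)=(2n)!√π/(4^n·n!)
=40320√π/(256·24)=(105/16)·√π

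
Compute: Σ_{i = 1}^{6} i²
Using formula: Σ i^2=n(n + 1)(2n + 1)/6=6·7·13/6=91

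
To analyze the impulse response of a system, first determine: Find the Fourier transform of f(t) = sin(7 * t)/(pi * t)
sin(W*t)/(pi*t)=(W/pi)*sinc(W*t/pi) is the impulse response of the ideal low-pass filter with cutoff W (here W=7).
Its Fourier transform is a rectangular function:
F(omega)=1 for |omega| < 7, 0 otherwise

Answer: rect(omega/14) [i.e., 1 for |omega| < 7, 0 otherwise]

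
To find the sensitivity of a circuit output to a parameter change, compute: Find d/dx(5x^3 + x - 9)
Power rule: d/dx(ax^n) = n·a·x^(n-1)
Term by term: 15·x^2 + 1

Answer: 15x^2 + 1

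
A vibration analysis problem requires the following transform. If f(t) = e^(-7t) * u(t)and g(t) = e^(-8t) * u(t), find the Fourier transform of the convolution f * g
By the convolution theorem: F{f * g} = F(omega) * G(omega)
F(omega) = 1/(7 + j * omega), G(omega) = 1/(8 + j * omega)
F{f * g} = 1/((7 + j * omega)(8 + j * omega))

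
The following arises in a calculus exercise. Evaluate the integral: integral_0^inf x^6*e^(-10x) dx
This is a Gamma integral. Substitute u=10x (du=10 dx):
integral_0^inf x^6 * e^(-10x) dx=(1/10^7) integral_0^inf u^6 * e^(-u) du
=Gamma(7)/10^7=6!/10^7=720/10000000

Answer: 9/125000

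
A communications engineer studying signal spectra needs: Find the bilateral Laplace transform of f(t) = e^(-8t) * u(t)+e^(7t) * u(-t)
For e^(-8t)*u(t): L = 1/(s + 8), Re(s) > -8
For e^(7t)*u(-t): L = -1/(s-7), Re(s) < 7
Combined: F(s) = 1/(s + 8) - 1/(s-7), -8 < Re(s) < 7

Answer: 1/(s + 8) - 1/(s-7), ROC: -8 < Re(s) < 7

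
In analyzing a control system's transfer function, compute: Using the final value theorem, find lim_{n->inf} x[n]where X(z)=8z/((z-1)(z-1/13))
Final value theorem: lim x[n]=lim_{z->1} (z-1) * X(z)
(z-1) * X(z)=8z/(z-1/13)
As z->1: 8/(1-1/13)=8/(12/13)=26/3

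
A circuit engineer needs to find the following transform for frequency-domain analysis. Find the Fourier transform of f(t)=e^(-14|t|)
Using the standard pair: F{e^(-a|t|)} = 2a/(a^2 + omega^2)
With a = 14: F(omega) = 28/(196 + omega^2)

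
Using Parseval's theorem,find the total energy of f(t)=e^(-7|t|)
Parseval's theorem: E=integral |f(t)|^2 dt=(1/2pi) integral |F(omega)|^2 domega
E=integral_{-inf}^{inf} e^(-14|t|) dt=2*integral_0^inf e^(-14t) dt=2/(2*7)=1/7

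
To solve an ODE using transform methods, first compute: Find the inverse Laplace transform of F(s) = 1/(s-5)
L^(-1){1/(s-a)}=c·e^(at)
Here a=5, c=1

Answer: e^(5t)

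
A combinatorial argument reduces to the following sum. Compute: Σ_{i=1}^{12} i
Using formula: Σ i^1=n(n+1)/2=12·13/2=78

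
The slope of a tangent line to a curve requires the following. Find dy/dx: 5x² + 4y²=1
Differentiate: 10x+8y·(dy/dx) = 0
dy/dx = -10x/(8y) = -(5/4)·(x/y)

Answer: dy/dx = -(5/4)·(x/y)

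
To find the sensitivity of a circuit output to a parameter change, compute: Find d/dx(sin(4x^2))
Chain rule: d/dx[sin(u)]=cos(u)·u' where u=4x^2
u'=8x

Answer: 8x·cos(4x^2)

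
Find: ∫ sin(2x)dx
Using substitution u=2x: ∫ sin(u) du/2=-cos(u)/2 + C

Answer: (-1/2)cos(2x) + C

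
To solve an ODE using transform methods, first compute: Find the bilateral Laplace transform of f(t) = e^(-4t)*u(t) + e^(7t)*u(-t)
For e^(-4t)*u(t): L=1/(s+4), Re(s) > -4
For e^(7t)*u(-t): L=-1/(s-7), Re(s) < 7
Combined: F(s)=1/(s+4)-1/(s-7), -4 < Re(s) < 7

Answer: 1/(s+4)-1/(s-7), ROC: -4 < Re(s) < 7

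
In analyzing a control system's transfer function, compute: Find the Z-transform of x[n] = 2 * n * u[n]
Z{n*u[n]}=z/(z-1)^2
By linearity: Z{2*n*u[n]}=2z/(z-1)^2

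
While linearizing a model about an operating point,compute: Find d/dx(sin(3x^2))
Chain rule: d/dx[sin(u)] = cos(u)·u' where u = 3x^2
u' = 6x

Answer: 6x·cos(3x^2)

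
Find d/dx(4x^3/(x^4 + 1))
Quotient rule: (f/g)' = (f'g - fg')/g²
f = 4x^3, f' = 12x^2
g = x^4+1, g' = 4x^3

Answer: (12x^2·(x^4+1)-16x^6)/(x^4+1)²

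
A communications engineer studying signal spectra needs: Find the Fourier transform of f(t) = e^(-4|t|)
Using the standard pair: F{e^(-a|t|)} = 2a/(a^2 + omega^2)
With a = 4: F(omega) = 8/(16 + omega^2)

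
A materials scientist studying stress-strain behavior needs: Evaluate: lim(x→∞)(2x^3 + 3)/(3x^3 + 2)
Divide numerator and denominator by x^3:
lim (2+3/x^3)/(3+2/x^3)=2/3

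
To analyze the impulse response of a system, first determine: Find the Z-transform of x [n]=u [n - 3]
Using the time-shift property: Z{u[n-3]}=z^(-3)*z/(z-1)
=z^(-2)/(z-1)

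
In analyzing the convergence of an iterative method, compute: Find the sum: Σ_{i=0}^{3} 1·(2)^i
Geometric series: S = a(1 - r^n)/(1 - r)
a = 1, r = 2, n = 4
S = 1(1-16)/-1 = 15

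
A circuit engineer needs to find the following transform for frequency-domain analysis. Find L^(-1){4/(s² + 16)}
L^(-1){w/(s² + w²)}=sin(wt)
Here w=4

Answer: sin(4t)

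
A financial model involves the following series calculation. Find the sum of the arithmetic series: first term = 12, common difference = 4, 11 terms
Last term: a_n = 12 + (11 - 1)·4 = 52
Sum = n(a_1 + a_n)/2 = 11(12 + 52)/2 = 352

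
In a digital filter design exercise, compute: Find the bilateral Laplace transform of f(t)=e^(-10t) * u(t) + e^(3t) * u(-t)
For e^(-10t)*u(t): L=1/(s + 10), Re(s) > -10
For e^(3t)*u(-t): L=-1/(s-3), Re(s) < 3
Combined: F(s)=1/(s + 10) - 1/(s-3), -10 < Re(s) < 3

Answer: 1/(s + 10) - 1/(s-3), ROC: -10 < Re(s) < 3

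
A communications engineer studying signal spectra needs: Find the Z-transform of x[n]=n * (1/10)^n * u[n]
Using the property Z{n * a^n * u[n]} = az/(z-a)^2
With a = 1/10: X(z) = (1/10)z/(z - 1/10)^2, |z| > 1/10

Answer: (1/10)z/(z - 1/10)^2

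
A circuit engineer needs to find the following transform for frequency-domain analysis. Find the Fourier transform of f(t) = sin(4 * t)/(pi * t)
sin(W * t)/(pi * t)=(W/pi) * sinc(W * t/pi) is the impulse response of the ideal low-pass filter with cutoff W (here W=4).
Its Fourier transform is a rectangular function:
F(omega)=1 for |omega| < 4, 0 otherwise

Answer: rect(omega/8) [i.e., 1 for |omega| < 4, 0 otherwise]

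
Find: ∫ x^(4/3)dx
Power rule: ∫ x^(4/3) dx = x^(7/3)/(7/3)+C

Answer: (3/7)·x^(7/3)+C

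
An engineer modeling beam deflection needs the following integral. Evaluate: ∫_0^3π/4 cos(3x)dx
Antiderivative: sin(3x)/3
Evaluate at bounds: [sin(3·3π/4)/3] - [sin(3·0)/3]
=((√2/2) - (0))/3=√2/6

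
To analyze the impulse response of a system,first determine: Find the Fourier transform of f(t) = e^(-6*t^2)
The Fourier transform of a Gaussian e^(-a * t^2) is sqrt(pi/a) * e^(-omega^2/(4a)).
With a=6: F(omega)=sqrt(pi/6) * e^(-omega^2/24)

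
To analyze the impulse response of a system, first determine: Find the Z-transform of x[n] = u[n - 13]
Using the time-shift property: Z{u[n-13]}=z^(-13)*z/(z-1)
=z^(-12)/(z-1)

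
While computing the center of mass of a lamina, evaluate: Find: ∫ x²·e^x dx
Integration by parts twice:
First: u = x², dv = e^x dx => x²e^x - 2∫ xe^x dx
Second: u = x, dv = e^x dx => xe^x - e^x
Combining: x²e^x - 2xe^x + 2e^x + C

Answer: e^x(x² - 2x + 2) + C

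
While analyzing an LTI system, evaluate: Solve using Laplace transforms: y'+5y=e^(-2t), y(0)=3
Take L: sY - 3 + 5Y = 1/(s + 2)
Y(s + 5) = 1/(s + 2) + 3
Y = 1/((s + 2)(s + 5)) + 3/(s + 5)
Partial fractions: 1/((s + 2)(s + 5)) = (1/3)/(s + 2) - (1/3)/(s + 5)
So Y = (1/3)/(s + 2) + (8/3)/(s + 5)
Inverse Laplace transform (L^(-1){1/(s + 2)} = e^(-2t), L^(-1){1/(s + 5)} = e^(-5t)):

Answer: y(t) = (1/3)·e^(-2t) + (8/3)·e^(-5t)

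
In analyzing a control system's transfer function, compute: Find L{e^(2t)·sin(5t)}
First shifting: L{e^(at)f(t)} = F(s-a)
L{sin(5t)} = 5/(s² + 25)
Shift: 5/((s-2)² + 25)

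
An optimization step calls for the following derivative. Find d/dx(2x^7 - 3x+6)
Power rule: d/dx(ax^n) = n·a·x^(n-1)
Term by term: 14·x^6 - 3

Answer: 14x^6 - 3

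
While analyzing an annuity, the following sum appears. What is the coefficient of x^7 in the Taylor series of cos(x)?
cos(x) has only even powers. Coefficient of x^7 = 0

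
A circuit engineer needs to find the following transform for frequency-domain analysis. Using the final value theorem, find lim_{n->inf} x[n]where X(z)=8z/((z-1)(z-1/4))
Final value theorem: lim x[n] = lim_{z->1} (z-1)*X(z)
(z-1)*X(z) = 8z/(z-1/4)
As z->1: 8/(1-1/4) = 8/(3/4) = 32/3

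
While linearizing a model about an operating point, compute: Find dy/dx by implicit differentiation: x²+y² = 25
Differentiate both sides: 2x + 2y·(dy/dx) = 0
Solve: dy/dx = -2x/(2y) = -x/y

Answer: dy/dx = -x/y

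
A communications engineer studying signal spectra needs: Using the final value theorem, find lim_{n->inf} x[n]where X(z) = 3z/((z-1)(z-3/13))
Final value theorem: lim x[n]=lim_{z->1} (z-1) * X(z)
(z-1) * X(z)=3z/(z-3/13)
As z->1: 3/(1 - 3/13)=3/(10/13)=39/10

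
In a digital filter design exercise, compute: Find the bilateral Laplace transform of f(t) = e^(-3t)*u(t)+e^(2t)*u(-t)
For e^(-3t) * u(t): L = 1/(s + 3), Re(s) > -3
For e^(2t) * u(-t): L = -1/(s-2), Re(s) < 2
Combined: F(s) = 1/(s + 3) - 1/(s-2), -3 < Re(s) < 2

Answer: 1/(s + 3) - 1/(s-2), ROC: -3 < Re(s) < 2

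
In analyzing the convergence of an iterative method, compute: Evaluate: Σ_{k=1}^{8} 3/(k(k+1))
Partial fractions: 3/(k(k+1))=3/k - 3/(k+1)
Telescoping sum: 3(1-1/9)=3·8/9

Answer: 8/3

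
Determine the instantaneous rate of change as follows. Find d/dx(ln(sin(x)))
Chain rule: d/dx[ln(u)]=u'/u where u=sin(x)
u'=cos(x)

Answer: (cos(x))/(sin(x))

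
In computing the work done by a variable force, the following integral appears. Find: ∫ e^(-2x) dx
Since d/dx[e^(-2x)]=-2e^(-2x), we get -1/2 e^(-2x) + C

Answer: (-1/2)e^(-2x) + C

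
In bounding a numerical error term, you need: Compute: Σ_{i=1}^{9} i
Using formula: Σ i^1=n(n+1)/2=9·10/2=45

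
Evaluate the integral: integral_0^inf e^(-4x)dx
integral_0^inf e^(-4x) dx=[-1/4*e^(-4x)]_0^inf
=0 - (-1/4)=1/4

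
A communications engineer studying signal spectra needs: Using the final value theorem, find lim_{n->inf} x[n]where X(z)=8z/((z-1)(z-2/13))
Final value theorem: lim x[n] = lim_{z->1} (z-1)*X(z)
(z-1)*X(z) = 8z/(z-2/13)
As z->1: 8/(1 - 2/13) = 8/(11/13) = 104/11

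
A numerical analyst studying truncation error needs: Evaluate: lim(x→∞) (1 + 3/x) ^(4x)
Rewrite as [(1+3/x)^x]^4.
lim(1+3/x)^x=e^3, so limit=(e^3)^4=e^12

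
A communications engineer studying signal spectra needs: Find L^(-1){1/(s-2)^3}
L^(-1){1/(s-a)^n} = t^(n-1)·e^(at)/(n-1)!
Here a = 2, n = 3: t^2·e^(2t)/2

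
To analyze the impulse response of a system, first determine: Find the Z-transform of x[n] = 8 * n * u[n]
Z{n * u[n]} = z/(z-1)^2
By linearity: Z{8 * n * u[n]} = 8z/(z-1)^2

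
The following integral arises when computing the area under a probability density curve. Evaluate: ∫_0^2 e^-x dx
Antiderivative: -e^-x
Evaluate: -(e^-2-1)

Answer: (e^-2-1)/(-1)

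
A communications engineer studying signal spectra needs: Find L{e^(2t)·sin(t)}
First shifting: L{e^(at)f(t)}=F(s-a)
L{sin(t)}=1/(s²+1)
Shift: 1/((s-2)²+1)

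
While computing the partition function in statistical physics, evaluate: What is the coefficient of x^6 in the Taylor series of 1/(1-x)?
1/(1-x) = Σ x^n for |x|<1
All coefficients are 1

Answer: 1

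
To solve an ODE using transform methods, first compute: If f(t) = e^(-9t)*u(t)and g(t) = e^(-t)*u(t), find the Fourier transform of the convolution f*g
By the convolution theorem: F{f*g} = F(omega)*G(omega)
F(omega) = 1/(9+j*omega), G(omega) = 1/(1+j*omega)
F{f*g} = 1/((9+j*omega)(1+j*omega))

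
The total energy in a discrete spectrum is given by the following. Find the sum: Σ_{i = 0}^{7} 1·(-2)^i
Geometric series: S = a(1 - r^n)/(1 - r)
a = 1, r = -2, n = 8
S = 1(1-256)/3 = -85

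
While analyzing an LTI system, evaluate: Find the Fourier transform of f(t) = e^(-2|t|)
Using the standard pair: F{e^(-a|t|)} = 2a/(a^2+omega^2)
With a = 2: F(omega) = 4/(4+omega^2)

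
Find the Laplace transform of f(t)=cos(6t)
L{cos(wt)} = s/(s² + w²)
L{cos(6t)} = s/(s² + 36)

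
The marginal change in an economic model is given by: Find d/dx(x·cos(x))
Product rule: (fg)' = f'g + fg'
f = x, f' = 1
g = cos(x), g' = -sin(x)

Answer: cos(x) - x·sin(x)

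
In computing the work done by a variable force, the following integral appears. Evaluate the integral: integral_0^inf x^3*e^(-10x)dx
This is a Gamma integral. Substitute u = 10x (du = 10 dx):
integral_0^inf x^3*e^(-10x) dx = (1/10^4) integral_0^inf u^3*e^(-u) du
= Gamma(4)/10^4 = 3!/10^4 = 6/10000

Answer: 3/5000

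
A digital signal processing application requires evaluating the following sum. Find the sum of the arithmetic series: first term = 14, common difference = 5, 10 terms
Last term: a_n=14+(10-1)·5=59
Sum=n(a_1+a_n)/2=10(14+59)/2=365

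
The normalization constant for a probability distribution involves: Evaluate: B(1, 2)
B(x,y)=Γ(x)Γ(y)/Γ(x+y)=(x-1)!(y-1)!/(x+y-1)!
B(1,2)=0!·1!/2!=1/2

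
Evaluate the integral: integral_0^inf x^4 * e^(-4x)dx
This is a Gamma integral. Substitute u = 4x (du = 4 dx):
integral_0^inf x^4 * e^(-4x) dx = (1/4^5) integral_0^inf u^4 * e^(-u) du
= Gamma(5)/4^5 = 4!/4^5 = 24/1024

Answer: 3/128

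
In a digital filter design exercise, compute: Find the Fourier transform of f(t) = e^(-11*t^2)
The Fourier transform of a Gaussian e^(-a*t^2) is sqrt(pi/a)*e^(-omega^2/(4a)).
With a=11: F(omega)=sqrt(pi/11)*e^(-omega^2/44)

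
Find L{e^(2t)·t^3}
First shifting: L{e^(at)f(t)} = F(s-a)
L{t^3} = 6/s^4
Shift s → s-2: 6/(s-2)^4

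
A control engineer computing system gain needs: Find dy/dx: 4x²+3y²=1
Differentiate: 8x+6y·(dy/dx) = 0
dy/dx = -8x/(6y) = -(4/3)·(x/y)

Answer: dy/dx = -(4/3)·(x/y)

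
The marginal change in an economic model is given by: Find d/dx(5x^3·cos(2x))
Product rule: (fg)'=f'g + fg'
f=5x^3, f'=15x^2
g=cos(2x), g'=-2·sin(2x)

Answer: 15x^2·cos(2x) - 10x^3·sin(2x)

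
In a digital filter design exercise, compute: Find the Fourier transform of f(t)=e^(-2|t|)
Using the standard pair: F{e^(-a|t|)} = 2a/(a^2 + omega^2)
With a = 2: F(omega) = 4/(4 + omega^2)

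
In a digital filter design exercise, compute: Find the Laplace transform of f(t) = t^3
L{t^n}=n!/s^(n+1)
L{t^3}=3!/s^4=6/s^4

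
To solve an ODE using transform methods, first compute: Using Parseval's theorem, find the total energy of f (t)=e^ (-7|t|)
Parseval's theorem: E = integral |f(t)|^2 dt = (1/2pi) integral |F(omega)|^2 domega
E = integral_{-inf}^{inf} e^(-14|t|) dt = 2*integral_0^inf e^(-14t) dt = 2/(2*7) = 1/7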